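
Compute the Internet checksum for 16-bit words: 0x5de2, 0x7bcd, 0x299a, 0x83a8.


Sum all words (with carry folding):
+ 0x5de2 = 0x5de2
+ 0x7bcd = 0xd9af
+ 0x299a = 0x034a
+ 0x83a8 = 0x86f2
One's complement: ~0x86f2
Checksum = 0x790d


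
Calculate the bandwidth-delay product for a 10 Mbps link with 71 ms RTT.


BDP = bandwidth * RTT
= 10 Mbps * 71 ms
= 10 * 1e6 * 71 / 1000 bits
= 710000 bits
= 88750 bytes
= 86.6699 KB
BDP = 710000 bits (88750 bytes)


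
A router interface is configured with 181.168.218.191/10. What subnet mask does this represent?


/10 means 10 network bits, 22 host bits
Binary: 11111111110000000000000000000000
Mask: 255.192.0.0


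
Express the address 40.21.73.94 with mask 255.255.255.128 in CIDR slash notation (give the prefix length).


Binary: 11111111.11111111.11111111.10000000
Count leading 1s
Prefix: /25


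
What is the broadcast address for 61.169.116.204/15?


Network: 61.168.0.0/15
Host bits = 17
Set all host bits to 1:
Broadcast: 61.169.255.255


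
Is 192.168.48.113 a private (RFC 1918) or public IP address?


RFC 1918 private ranges:
  10.0.0.0/8 (10.0.0.0 - 10.255.255.255)
  172.16.0.0/12 (172.16.0.0 - 172.31.255.255)
  192.168.0.0/16 (192.168.0.0 - 192.168.255.255)
Private (in 192.168.0.0/16)


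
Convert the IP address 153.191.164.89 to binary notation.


153 = 10011001
191 = 10111111
164 = 10100100
89 = 01011001
Binary: 10011001.10111111.10100100.01011001


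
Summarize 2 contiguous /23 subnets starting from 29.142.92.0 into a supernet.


Original prefix: /23
Number of subnets: 2 = 2^1
New prefix = 23 - 1 = 22
Supernet: 29.142.92.0/22


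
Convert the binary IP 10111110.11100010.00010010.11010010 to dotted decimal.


10111110 = 190
11100010 = 226
00010010 = 18
11010010 = 210
IP: 190.226.18.210


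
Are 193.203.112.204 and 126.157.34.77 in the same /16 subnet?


Mask: 255.255.0.0
193.203.112.204 AND mask = 193.203.0.0
126.157.34.77 AND mask = 126.157.0.0
No, different subnets (193.203.0.0 vs 126.157.0.0)


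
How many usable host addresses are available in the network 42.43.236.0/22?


Host bits = 32 - 22 = 10
Total addresses = 2^10 = 1024
Usable = total - 2 (network and broadcast)
Usable hosts: 1022


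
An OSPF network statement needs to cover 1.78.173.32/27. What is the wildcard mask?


Subnet mask: 255.255.255.224
Wildcard = 255.255.255.255 - subnet mask
255 - 255 = 0
255 - 255 = 0
255 - 255 = 0
255 - 224 = 31
Wildcard: 0.0.0.31


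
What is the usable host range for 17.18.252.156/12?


Network: 17.16.0.0
Broadcast: 17.31.255.255
First usable = network + 1
Last usable = broadcast - 1
Range: 17.16.0.1 to 17.31.255.254


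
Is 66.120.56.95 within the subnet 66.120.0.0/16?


Subnet network: 66.120.0.0
Test IP AND mask: 66.120.0.0
Yes, 66.120.56.95 is in 66.120.0.0/16


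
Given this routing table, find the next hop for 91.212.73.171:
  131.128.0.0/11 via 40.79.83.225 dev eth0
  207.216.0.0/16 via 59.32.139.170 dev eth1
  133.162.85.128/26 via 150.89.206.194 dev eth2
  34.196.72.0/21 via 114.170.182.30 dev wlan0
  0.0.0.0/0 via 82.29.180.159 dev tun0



Longest prefix match for 91.212.73.171:
  /11 131.128.0.0: no
  /16 207.216.0.0: no
  /26 133.162.85.128: no
  /21 34.196.72.0: no
  /0 0.0.0.0: MATCH
Selected: next-hop 82.29.180.159 via tun0 (matched /0)


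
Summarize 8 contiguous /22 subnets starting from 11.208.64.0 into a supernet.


Original prefix: /22
Number of subnets: 8 = 2^3
New prefix = 22 - 3 = 19
Supernet: 11.208.64.0/19


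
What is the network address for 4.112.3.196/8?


IP:   00000100.01110000.00000011.11000100
Mask: 11111111.00000000.00000000.00000000
AND operation:
Net:  00000100.00000000.00000000.00000000
Network: 4.0.0.0/8


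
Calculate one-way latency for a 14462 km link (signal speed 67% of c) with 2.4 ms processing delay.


Speed = 0.67 * 3e5 km/s = 201000 km/s
Propagation delay = 14462 / 201000 = 0.072 s = 71.9502 ms
Processing delay = 2.4 ms
Total one-way latency = 74.3502 ms


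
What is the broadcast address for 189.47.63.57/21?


Network: 189.47.56.0/21
Host bits = 11
Set all host bits to 1:
Broadcast: 189.47.63.255


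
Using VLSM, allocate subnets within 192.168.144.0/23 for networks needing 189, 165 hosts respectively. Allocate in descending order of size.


189 hosts -> /24 (254 usable): 192.168.144.0/24
165 hosts -> /24 (254 usable): 192.168.145.0/24
Allocation: 192.168.144.0/24 (189 hosts, 254 usable); 192.168.145.0/24 (165 hosts, 254 usable)


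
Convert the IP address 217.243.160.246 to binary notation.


217 = 11011001
243 = 11110011
160 = 10100000
246 = 11110110
Binary: 11011001.11110011.10100000.11110110


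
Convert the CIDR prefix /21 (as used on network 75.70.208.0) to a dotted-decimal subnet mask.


/21 means 21 network bits, 11 host bits
Binary: 11111111111111111111100000000000
Mask: 255.255.248.0


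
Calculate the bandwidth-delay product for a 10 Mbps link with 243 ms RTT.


BDP = bandwidth * RTT
= 10 Mbps * 243 ms
= 10 * 1e6 * 243 / 1000 bits
= 2430000 bits
= 303750 bytes
= 296.6309 KB
BDP = 2430000 bits (303750 bytes)


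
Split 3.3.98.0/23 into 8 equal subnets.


New prefix = 23 + 3 = 26
Each subnet has 64 addresses
  3.3.98.0/26
  3.3.98.64/26
  3.3.98.128/26
  3.3.98.192/26
  3.3.99.0/26
  3.3.99.64/26
  3.3.99.128/26
  3.3.99.192/26
Subnets: 3.3.98.0/26, 3.3.98.64/26, 3.3.98.128/26, 3.3.98.192/26, 3.3.99.0/26, 3.3.99.64/26, 3.3.99.128/26, 3.3.99.192/26


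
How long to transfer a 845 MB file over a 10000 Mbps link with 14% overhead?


Effective throughput = 10000 * (1 - 14/100) = 8600 Mbps
File size in Mb = 845 * 8 = 6760 Mb
Time = 6760 / 8600
Time = 0.786 seconds


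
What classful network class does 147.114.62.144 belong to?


First octet: 147
Binary: 10010011
10xxxxxx -> Class B (128-191)
Class B, default mask 255.255.0.0 (/16)


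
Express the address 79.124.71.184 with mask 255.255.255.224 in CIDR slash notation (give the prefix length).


Binary: 11111111.11111111.11111111.11100000
Count leading 1s
Prefix: /27


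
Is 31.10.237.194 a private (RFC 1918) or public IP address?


RFC 1918 private ranges:
  10.0.0.0/8 (10.0.0.0 - 10.255.255.255)
  172.16.0.0/12 (172.16.0.0 - 172.31.255.255)
  192.168.0.0/16 (192.168.0.0 - 192.168.255.255)
Public (not in any RFC 1918 range)


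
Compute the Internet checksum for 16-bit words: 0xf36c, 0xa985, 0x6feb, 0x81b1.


Sum all words (with carry folding):
+ 0xf36c = 0xf36c
+ 0xa985 = 0x9cf2
+ 0x6feb = 0x0cde
+ 0x81b1 = 0x8e8f
One's complement: ~0x8e8f
Checksum = 0x7170


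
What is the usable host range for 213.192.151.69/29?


Network: 213.192.151.64
Broadcast: 213.192.151.71
First usable = network + 1
Last usable = broadcast - 1
Range: 213.192.151.65 to 213.192.151.70


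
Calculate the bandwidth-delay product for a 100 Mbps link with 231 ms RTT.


BDP = bandwidth * RTT
= 100 Mbps * 231 ms
= 100 * 1e6 * 231 / 1000 bits
= 23100000 bits
= 2887500 bytes
= 2819.8242 KB
BDP = 23100000 bits (2887500 bytes)


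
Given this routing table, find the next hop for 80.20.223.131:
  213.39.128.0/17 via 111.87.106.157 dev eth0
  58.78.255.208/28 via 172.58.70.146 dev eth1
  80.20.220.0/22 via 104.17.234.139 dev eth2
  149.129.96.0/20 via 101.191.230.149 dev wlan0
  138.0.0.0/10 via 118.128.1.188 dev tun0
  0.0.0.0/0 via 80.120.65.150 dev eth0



Longest prefix match for 80.20.223.131:
  /17 213.39.128.0: no
  /28 58.78.255.208: no
  /22 80.20.220.0: MATCH
  /20 149.129.96.0: no
  /10 138.0.0.0: no
  /0 0.0.0.0: MATCH
Selected: next-hop 104.17.234.139 via eth2 (matched /22)


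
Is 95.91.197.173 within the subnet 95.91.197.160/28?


Subnet network: 95.91.197.160
Test IP AND mask: 95.91.197.160
Yes, 95.91.197.173 is in 95.91.197.160/28


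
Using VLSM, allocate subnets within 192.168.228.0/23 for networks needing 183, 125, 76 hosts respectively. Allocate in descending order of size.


183 hosts -> /24 (254 usable): 192.168.228.0/24
125 hosts -> /25 (126 usable): 192.168.229.0/25
76 hosts -> /25 (126 usable): 192.168.229.128/25
Allocation: 192.168.228.0/24 (183 hosts, 254 usable); 192.168.229.0/25 (125 hosts, 126 usable); 192.168.229.128/25 (76 hosts, 126 usable)


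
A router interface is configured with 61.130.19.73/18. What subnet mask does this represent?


/18 means 18 network bits, 14 host bits
Binary: 11111111111111111100000000000000
Mask: 255.255.192.0


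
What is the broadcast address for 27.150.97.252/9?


Network: 27.128.0.0/9
Host bits = 23
Set all host bits to 1:
Broadcast: 27.255.255.255


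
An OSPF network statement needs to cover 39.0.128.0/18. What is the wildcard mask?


Subnet mask: 255.255.192.0
Wildcard = 255.255.255.255 - subnet mask
255 - 255 = 0
255 - 255 = 0
255 - 192 = 63
255 - 0 = 255
Wildcard: 0.0.63.255


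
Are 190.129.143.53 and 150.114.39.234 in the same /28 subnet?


Mask: 255.255.255.240
190.129.143.53 AND mask = 190.129.143.48
150.114.39.234 AND mask = 150.114.39.224
No, different subnets (190.129.143.48 vs 150.114.39.224)


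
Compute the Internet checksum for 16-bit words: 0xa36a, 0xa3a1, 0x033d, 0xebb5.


Sum all words (with carry folding):
+ 0xa36a = 0xa36a
+ 0xa3a1 = 0x470c
+ 0x033d = 0x4a49
+ 0xebb5 = 0x35ff
One's complement: ~0x35ff
Checksum = 0xca00


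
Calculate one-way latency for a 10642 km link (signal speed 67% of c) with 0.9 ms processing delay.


Speed = 0.67 * 3e5 km/s = 201000 km/s
Propagation delay = 10642 / 201000 = 0.0529 s = 52.9453 ms
Processing delay = 0.9 ms
Total one-way latency = 53.8453 ms


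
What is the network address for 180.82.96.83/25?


IP:   10110100.01010010.01100000.01010011
Mask: 11111111.11111111.11111111.10000000
AND operation:
Net:  10110100.01010010.01100000.00000000
Network: 180.82.96.0/25


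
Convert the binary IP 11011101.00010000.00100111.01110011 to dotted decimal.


11011101 = 221
00010000 = 16
00100111 = 39
01110011 = 115
IP: 221.16.39.115


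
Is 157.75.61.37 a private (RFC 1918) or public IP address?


RFC 1918 private ranges:
  10.0.0.0/8 (10.0.0.0 - 10.255.255.255)
  172.16.0.0/12 (172.16.0.0 - 172.31.255.255)
  192.168.0.0/16 (192.168.0.0 - 192.168.255.255)
Public (not in any RFC 1918 range)


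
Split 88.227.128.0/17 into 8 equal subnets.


New prefix = 17 + 3 = 20
Each subnet has 4096 addresses
  88.227.128.0/20
  88.227.144.0/20
  88.227.160.0/20
  88.227.176.0/20
  88.227.192.0/20
  88.227.208.0/20
  88.227.224.0/20
  88.227.240.0/20
Subnets: 88.227.128.0/20, 88.227.144.0/20, 88.227.160.0/20, 88.227.176.0/20, 88.227.192.0/20, 88.227.208.0/20, 88.227.224.0/20, 88.227.240.0/20


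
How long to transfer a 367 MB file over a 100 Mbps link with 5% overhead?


Effective throughput = 100 * (1 - 5/100) = 95 Mbps
File size in Mb = 367 * 8 = 2936 Mb
Time = 2936 / 95
Time = 30.9053 seconds


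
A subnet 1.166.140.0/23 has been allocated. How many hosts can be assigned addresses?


Host bits = 32 - 23 = 9
Total addresses = 2^9 = 512
Usable = total - 2 (network and broadcast)
Usable hosts: 510


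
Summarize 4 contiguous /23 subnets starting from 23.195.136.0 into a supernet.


Original prefix: /23
Number of subnets: 4 = 2^2
New prefix = 23 - 2 = 21
Supernet: 23.195.136.0/21


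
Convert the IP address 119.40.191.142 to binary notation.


119 = 01110111
40 = 00101000
191 = 10111111
142 = 10001110
Binary: 01110111.00101000.10111111.10001110


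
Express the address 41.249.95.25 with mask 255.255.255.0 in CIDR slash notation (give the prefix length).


Binary: 11111111.11111111.11111111.00000000
Count leading 1s
Prefix: /24


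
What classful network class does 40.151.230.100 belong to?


First octet: 40
Binary: 00101000
0xxxxxxx -> Class A (1-126)
Class A, default mask 255.0.0.0 (/8)


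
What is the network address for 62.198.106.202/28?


IP:   00111110.11000110.01101010.11001010
Mask: 11111111.11111111.11111111.11110000
AND operation:
Net:  00111110.11000110.01101010.11000000
Network: 62.198.106.192/28


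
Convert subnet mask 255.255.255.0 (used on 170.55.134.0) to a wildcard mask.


Subnet mask: 255.255.255.0
Wildcard = 255.255.255.255 - subnet mask
255 - 255 = 0
255 - 255 = 0
255 - 255 = 0
255 - 0 = 255
Wildcard: 0.0.0.255


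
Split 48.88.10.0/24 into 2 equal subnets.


New prefix = 24 + 1 = 25
Each subnet has 128 addresses
  48.88.10.0/25
  48.88.10.128/25
Subnets: 48.88.10.0/25, 48.88.10.128/25


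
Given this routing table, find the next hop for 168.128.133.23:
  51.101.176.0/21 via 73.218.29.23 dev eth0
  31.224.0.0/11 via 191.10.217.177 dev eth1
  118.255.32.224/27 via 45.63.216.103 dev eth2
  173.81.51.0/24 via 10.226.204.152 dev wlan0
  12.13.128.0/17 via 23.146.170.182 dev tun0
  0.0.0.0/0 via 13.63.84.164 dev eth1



Longest prefix match for 168.128.133.23:
  /21 51.101.176.0: no
  /11 31.224.0.0: no
  /27 118.255.32.224: no
  /24 173.81.51.0: no
  /17 12.13.128.0: no
  /0 0.0.0.0: MATCH
Selected: next-hop 13.63.84.164 via eth1 (matched /0)


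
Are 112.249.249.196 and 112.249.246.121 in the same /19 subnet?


Mask: 255.255.224.0
112.249.249.196 AND mask = 112.249.224.0
112.249.246.121 AND mask = 112.249.224.0
Yes, same subnet (112.249.224.0)


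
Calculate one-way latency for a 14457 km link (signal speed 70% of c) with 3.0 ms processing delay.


Speed = 0.7 * 3e5 km/s = 210000 km/s
Propagation delay = 14457 / 210000 = 0.0688 s = 68.8429 ms
Processing delay = 3.0 ms
Total one-way latency = 71.8429 ms


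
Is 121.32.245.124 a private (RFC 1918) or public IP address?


RFC 1918 private ranges:
  10.0.0.0/8 (10.0.0.0 - 10.255.255.255)
  172.16.0.0/12 (172.16.0.0 - 172.31.255.255)
  192.168.0.0/16 (192.168.0.0 - 192.168.255.255)
Public (not in any RFC 1918 range)


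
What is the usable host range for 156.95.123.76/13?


Network: 156.88.0.0
Broadcast: 156.95.255.255
First usable = network + 1
Last usable = broadcast - 1
Range: 156.88.0.1 to 156.95.255.254


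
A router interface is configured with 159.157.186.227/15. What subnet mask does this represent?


/15 means 15 network bits, 17 host bits
Binary: 11111111111111100000000000000000
Mask: 255.254.0.0


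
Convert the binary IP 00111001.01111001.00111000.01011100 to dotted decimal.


00111001 = 57
01111001 = 121
00111000 = 56
01011100 = 92
IP: 57.121.56.92


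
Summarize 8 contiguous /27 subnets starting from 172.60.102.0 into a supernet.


Original prefix: /27
Number of subnets: 8 = 2^3
New prefix = 27 - 3 = 24
Supernet: 172.60.102.0/24


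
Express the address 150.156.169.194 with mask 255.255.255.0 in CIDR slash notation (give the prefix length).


Binary: 11111111.11111111.11111111.00000000
Count leading 1s
Prefix: /24


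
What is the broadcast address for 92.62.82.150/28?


Network: 92.62.82.144/28
Host bits = 4
Set all host bits to 1:
Broadcast: 92.62.82.159


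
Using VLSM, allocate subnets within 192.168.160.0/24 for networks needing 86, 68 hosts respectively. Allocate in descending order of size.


86 hosts -> /25 (126 usable): 192.168.160.0/25
68 hosts -> /25 (126 usable): 192.168.160.128/25
Allocation: 192.168.160.0/25 (86 hosts, 126 usable); 192.168.160.128/25 (68 hosts, 126 usable)


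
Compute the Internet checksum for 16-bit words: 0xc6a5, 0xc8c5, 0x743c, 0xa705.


Sum all words (with carry folding):
+ 0xc6a5 = 0xc6a5
+ 0xc8c5 = 0x8f6b
+ 0x743c = 0x03a8
+ 0xa705 = 0xaaad
One's complement: ~0xaaad
Checksum = 0x5552


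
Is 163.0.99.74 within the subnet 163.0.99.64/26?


Subnet network: 163.0.99.64
Test IP AND mask: 163.0.99.64
Yes, 163.0.99.74 is in 163.0.99.64/26


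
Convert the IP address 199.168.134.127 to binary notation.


199 = 11000111
168 = 10101000
134 = 10000110
127 = 01111111
Binary: 11000111.10101000.10000110.01111111


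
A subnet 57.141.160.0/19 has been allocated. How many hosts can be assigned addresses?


Host bits = 32 - 19 = 13
Total addresses = 2^13 = 8192
Usable = total - 2 (network and broadcast)
Usable hosts: 8190


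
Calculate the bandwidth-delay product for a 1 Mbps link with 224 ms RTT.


BDP = bandwidth * RTT
= 1 Mbps * 224 ms
= 1 * 1e6 * 224 / 1000 bits
= 224000 bits
= 28000 bytes
= 27.3438 KB
BDP = 224000 bits (28000 bytes)


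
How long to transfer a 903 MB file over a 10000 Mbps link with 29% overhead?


Effective throughput = 10000 * (1 - 29/100) = 7100 Mbps
File size in Mb = 903 * 8 = 7224 Mb
Time = 7224 / 7100
Time = 1.0175 seconds


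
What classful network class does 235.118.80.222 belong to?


First octet: 235
Binary: 11101011
1110xxxx -> Class D (224-239)
Class D (multicast), default mask N/A


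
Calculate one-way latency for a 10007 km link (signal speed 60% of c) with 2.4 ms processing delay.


Speed = 0.6 * 3e5 km/s = 180000 km/s
Propagation delay = 10007 / 180000 = 0.0556 s = 55.5944 ms
Processing delay = 2.4 ms
Total one-way latency = 57.9944 ms


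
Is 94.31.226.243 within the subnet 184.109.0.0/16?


Subnet network: 184.109.0.0
Test IP AND mask: 94.31.0.0
No, 94.31.226.243 is not in 184.109.0.0/16


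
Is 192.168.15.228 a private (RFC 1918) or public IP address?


RFC 1918 private ranges:
  10.0.0.0/8 (10.0.0.0 - 10.255.255.255)
  172.16.0.0/12 (172.16.0.0 - 172.31.255.255)
  192.168.0.0/16 (192.168.0.0 - 192.168.255.255)
Private (in 192.168.0.0/16)


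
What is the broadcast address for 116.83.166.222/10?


Network: 116.64.0.0/10
Host bits = 22
Set all host bits to 1:
Broadcast: 116.127.255.255


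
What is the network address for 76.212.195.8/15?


IP:   01001100.11010100.11000011.00001000
Mask: 11111111.11111110.00000000.00000000
AND operation:
Net:  01001100.11010100.00000000.00000000
Network: 76.212.0.0/15


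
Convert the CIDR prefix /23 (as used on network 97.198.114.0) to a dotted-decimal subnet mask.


/23 means 23 network bits, 9 host bits
Binary: 11111111111111111111111000000000
Mask: 255.255.254.0


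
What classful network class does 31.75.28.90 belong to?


First octet: 31
Binary: 00011111
0xxxxxxx -> Class A (1-126)
Class A, default mask 255.0.0.0 (/8)


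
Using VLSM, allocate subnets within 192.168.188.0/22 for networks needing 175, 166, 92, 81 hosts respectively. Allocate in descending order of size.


175 hosts -> /24 (254 usable): 192.168.188.0/24
166 hosts -> /24 (254 usable): 192.168.189.0/24
92 hosts -> /25 (126 usable): 192.168.190.0/25
81 hosts -> /25 (126 usable): 192.168.190.128/25
Allocation: 192.168.188.0/24 (175 hosts, 254 usable); 192.168.189.0/24 (166 hosts, 254 usable); 192.168.190.0/25 (92 hosts, 126 usable); 192.168.190.128/25 (81 hosts, 126 usable)


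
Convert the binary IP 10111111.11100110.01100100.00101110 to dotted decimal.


10111111 = 191
11100110 = 230
01100100 = 100
00101110 = 46
IP: 191.230.100.46


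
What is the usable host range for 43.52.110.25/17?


Network: 43.52.0.0
Broadcast: 43.52.127.255
First usable = network + 1
Last usable = broadcast - 1
Range: 43.52.0.1 to 43.52.127.254


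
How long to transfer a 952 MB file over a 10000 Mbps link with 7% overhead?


Effective throughput = 10000 * (1 - 7/100) = 9300 Mbps
File size in Mb = 952 * 8 = 7616 Mb
Time = 7616 / 9300
Time = 0.8189 seconds


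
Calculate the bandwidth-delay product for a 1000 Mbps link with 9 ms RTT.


BDP = bandwidth * RTT
= 1000 Mbps * 9 ms
= 1000 * 1e6 * 9 / 1000 bits
= 9000000 bits
= 1125000 bytes
= 1098.6328 KB
BDP = 9000000 bits (1125000 bytes)


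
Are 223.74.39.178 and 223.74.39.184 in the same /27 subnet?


Mask: 255.255.255.224
223.74.39.178 AND mask = 223.74.39.160
223.74.39.184 AND mask = 223.74.39.160
Yes, same subnet (223.74.39.160)


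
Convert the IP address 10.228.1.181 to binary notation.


10 = 00001010
228 = 11100100
1 = 00000001
181 = 10110101
Binary: 00001010.11100100.00000001.10110101


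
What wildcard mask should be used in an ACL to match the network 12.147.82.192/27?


Subnet mask: 255.255.255.224
Wildcard = 255.255.255.255 - subnet mask
255 - 255 = 0
255 - 255 = 0
255 - 255 = 0
255 - 224 = 31
Wildcard: 0.0.0.31


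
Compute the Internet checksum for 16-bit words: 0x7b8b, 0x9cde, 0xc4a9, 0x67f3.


Sum all words (with carry folding):
+ 0x7b8b = 0x7b8b
+ 0x9cde = 0x186a
+ 0xc4a9 = 0xdd13
+ 0x67f3 = 0x4507
One's complement: ~0x4507
Checksum = 0xbaf8


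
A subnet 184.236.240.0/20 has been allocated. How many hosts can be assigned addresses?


Host bits = 32 - 20 = 12
Total addresses = 2^12 = 4096
Usable = total - 2 (network and broadcast)
Usable hosts: 4094


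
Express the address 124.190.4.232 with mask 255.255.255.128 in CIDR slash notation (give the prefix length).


Binary: 11111111.11111111.11111111.10000000
Count leading 1s
Prefix: /25


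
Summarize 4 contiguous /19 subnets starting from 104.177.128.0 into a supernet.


Original prefix: /19
Number of subnets: 4 = 2^2
New prefix = 19 - 2 = 17
Supernet: 104.177.128.0/17


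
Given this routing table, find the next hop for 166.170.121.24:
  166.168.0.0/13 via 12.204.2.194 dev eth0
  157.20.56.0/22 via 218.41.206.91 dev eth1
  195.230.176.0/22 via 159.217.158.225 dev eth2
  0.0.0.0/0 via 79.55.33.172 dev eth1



Longest prefix match for 166.170.121.24:
  /13 166.168.0.0: MATCH
  /22 157.20.56.0: no
  /22 195.230.176.0: no
  /0 0.0.0.0: MATCH
Selected: next-hop 12.204.2.194 via eth0 (matched /13)


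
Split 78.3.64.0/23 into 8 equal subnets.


New prefix = 23 + 3 = 26
Each subnet has 64 addresses
  78.3.64.0/26
  78.3.64.64/26
  78.3.64.128/26
  78.3.64.192/26
  78.3.65.0/26
  78.3.65.64/26
  78.3.65.128/26
  78.3.65.192/26
Subnets: 78.3.64.0/26, 78.3.64.64/26, 78.3.64.128/26, 78.3.64.192/26, 78.3.65.0/26, 78.3.65.64/26, 78.3.65.128/26, 78.3.65.192/26


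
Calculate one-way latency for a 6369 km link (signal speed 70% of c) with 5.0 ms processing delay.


Speed = 0.7 * 3e5 km/s = 210000 km/s
Propagation delay = 6369 / 210000 = 0.0303 s = 30.3286 ms
Processing delay = 5.0 ms
Total one-way latency = 35.3286 ms


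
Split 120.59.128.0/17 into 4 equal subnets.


New prefix = 17 + 2 = 19
Each subnet has 8192 addresses
  120.59.128.0/19
  120.59.160.0/19
  120.59.192.0/19
  120.59.224.0/19
Subnets: 120.59.128.0/19, 120.59.160.0/19, 120.59.192.0/19, 120.59.224.0/19


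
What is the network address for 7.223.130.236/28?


IP:   00000111.11011111.10000010.11101100
Mask: 11111111.11111111.11111111.11110000
AND operation:
Net:  00000111.11011111.10000010.11100000
Network: 7.223.130.224/28


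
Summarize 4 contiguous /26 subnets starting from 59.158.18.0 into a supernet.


Original prefix: /26
Number of subnets: 4 = 2^2
New prefix = 26 - 2 = 24
Supernet: 59.158.18.0/24


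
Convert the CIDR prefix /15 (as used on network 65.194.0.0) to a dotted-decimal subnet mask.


/15 means 15 network bits, 17 host bits
Binary: 11111111111111100000000000000000
Mask: 255.254.0.0


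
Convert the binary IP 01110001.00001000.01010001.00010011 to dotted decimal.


01110001 = 113
00001000 = 8
01010001 = 81
00010011 = 19
IP: 113.8.81.19


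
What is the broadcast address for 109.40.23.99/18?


Network: 109.40.0.0/18
Host bits = 14
Set all host bits to 1:
Broadcast: 109.40.63.255


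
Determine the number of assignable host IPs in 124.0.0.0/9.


Host bits = 32 - 9 = 23
Total addresses = 2^23 = 8388608
Usable = total - 2 (network and broadcast)
Usable hosts: 8388606


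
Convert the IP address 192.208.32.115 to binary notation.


192 = 11000000
208 = 11010000
32 = 00100000
115 = 01110011
Binary: 11000000.11010000.00100000.01110011


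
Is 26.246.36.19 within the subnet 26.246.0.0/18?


Subnet network: 26.246.0.0
Test IP AND mask: 26.246.0.0
Yes, 26.246.36.19 is in 26.246.0.0/18


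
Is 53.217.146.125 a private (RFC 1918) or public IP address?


RFC 1918 private ranges:
  10.0.0.0/8 (10.0.0.0 - 10.255.255.255)
  172.16.0.0/12 (172.16.0.0 - 172.31.255.255)
  192.168.0.0/16 (192.168.0.0 - 192.168.255.255)
Public (not in any RFC 1918 range)


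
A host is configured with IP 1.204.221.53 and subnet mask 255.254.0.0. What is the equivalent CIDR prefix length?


Binary: 11111111.11111110.00000000.00000000
Count leading 1s
Prefix: /15


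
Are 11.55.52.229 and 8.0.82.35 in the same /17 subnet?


Mask: 255.255.128.0
11.55.52.229 AND mask = 11.55.0.0
8.0.82.35 AND mask = 8.0.0.0
No, different subnets (11.55.0.0 vs 8.0.0.0)


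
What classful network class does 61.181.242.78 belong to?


First octet: 61
Binary: 00111101
0xxxxxxx -> Class A (1-126)
Class A, default mask 255.0.0.0 (/8)


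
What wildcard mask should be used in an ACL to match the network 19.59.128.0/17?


Subnet mask: 255.255.128.0
Wildcard = 255.255.255.255 - subnet mask
255 - 255 = 0
255 - 255 = 0
255 - 128 = 127
255 - 0 = 255
Wildcard: 0.0.127.255


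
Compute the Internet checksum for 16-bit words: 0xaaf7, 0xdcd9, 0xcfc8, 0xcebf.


Sum all words (with carry folding):
+ 0xaaf7 = 0xaaf7
+ 0xdcd9 = 0x87d1
+ 0xcfc8 = 0x579a
+ 0xcebf = 0x265a
One's complement: ~0x265a
Checksum = 0xd9a5


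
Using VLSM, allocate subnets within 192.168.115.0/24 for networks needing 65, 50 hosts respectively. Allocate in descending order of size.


65 hosts -> /25 (126 usable): 192.168.115.0/25
50 hosts -> /26 (62 usable): 192.168.115.128/26
Allocation: 192.168.115.0/25 (65 hosts, 126 usable); 192.168.115.128/26 (50 hosts, 62 usable)


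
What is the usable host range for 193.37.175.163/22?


Network: 193.37.172.0
Broadcast: 193.37.175.255
First usable = network + 1
Last usable = broadcast - 1
Range: 193.37.172.1 to 193.37.175.254


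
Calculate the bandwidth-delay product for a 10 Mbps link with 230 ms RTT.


BDP = bandwidth * RTT
= 10 Mbps * 230 ms
= 10 * 1e6 * 230 / 1000 bits
= 2300000 bits
= 287500 bytes
= 280.7617 KB
BDP = 2300000 bits (287500 bytes)


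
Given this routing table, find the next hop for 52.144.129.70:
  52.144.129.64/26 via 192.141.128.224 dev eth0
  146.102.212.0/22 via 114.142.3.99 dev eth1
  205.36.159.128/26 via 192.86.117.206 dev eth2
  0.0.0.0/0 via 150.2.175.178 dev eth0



Longest prefix match for 52.144.129.70:
  /26 52.144.129.64: MATCH
  /22 146.102.212.0: no
  /26 205.36.159.128: no
  /0 0.0.0.0: MATCH
Selected: next-hop 192.141.128.224 via eth0 (matched /26)


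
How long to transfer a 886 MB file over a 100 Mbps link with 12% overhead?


Effective throughput = 100 * (1 - 12/100) = 88 Mbps
File size in Mb = 886 * 8 = 7088 Mb
Time = 7088 / 88
Time = 80.5455 seconds


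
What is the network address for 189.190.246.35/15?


IP:   10111101.10111110.11110110.00100011
Mask: 11111111.11111110.00000000.00000000
AND operation:
Net:  10111101.10111110.00000000.00000000
Network: 189.190.0.0/15


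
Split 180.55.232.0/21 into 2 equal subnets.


New prefix = 21 + 1 = 22
Each subnet has 1024 addresses
  180.55.232.0/22
  180.55.236.0/22
Subnets: 180.55.232.0/22, 180.55.236.0/22


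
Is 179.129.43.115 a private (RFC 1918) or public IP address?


RFC 1918 private ranges:
  10.0.0.0/8 (10.0.0.0 - 10.255.255.255)
  172.16.0.0/12 (172.16.0.0 - 172.31.255.255)
  192.168.0.0/16 (192.168.0.0 - 192.168.255.255)
Public (not in any RFC 1918 range)


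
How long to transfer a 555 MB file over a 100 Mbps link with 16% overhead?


Effective throughput = 100 * (1 - 16/100) = 84 Mbps
File size in Mb = 555 * 8 = 4440 Mb
Time = 4440 / 84
Time = 52.8571 seconds


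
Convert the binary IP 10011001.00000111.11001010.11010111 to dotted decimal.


10011001 = 153
00000111 = 7
11001010 = 202
11010111 = 215
IP: 153.7.202.215


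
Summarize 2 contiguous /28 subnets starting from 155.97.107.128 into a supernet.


Original prefix: /28
Number of subnets: 2 = 2^1
New prefix = 28 - 1 = 27
Supernet: 155.97.107.128/27


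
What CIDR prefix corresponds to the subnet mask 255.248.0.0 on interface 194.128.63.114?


Binary: 11111111.11111000.00000000.00000000
Count leading 1s
Prefix: /13


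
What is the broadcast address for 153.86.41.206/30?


Network: 153.86.41.204/30
Host bits = 2
Set all host bits to 1:
Broadcast: 153.86.41.207


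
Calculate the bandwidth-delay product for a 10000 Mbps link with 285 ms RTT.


BDP = bandwidth * RTT
= 10000 Mbps * 285 ms
= 10000 * 1e6 * 285 / 1000 bits
= 2850000000 bits
= 356250000 bytes
= 347900.3906 KB
BDP = 2850000000 bits (356250000 bytes)


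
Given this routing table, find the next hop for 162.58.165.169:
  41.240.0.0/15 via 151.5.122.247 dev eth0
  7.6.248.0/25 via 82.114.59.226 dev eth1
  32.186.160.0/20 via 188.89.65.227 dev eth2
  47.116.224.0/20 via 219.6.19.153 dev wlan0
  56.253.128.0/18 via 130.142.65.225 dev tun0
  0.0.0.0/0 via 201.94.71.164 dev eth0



Longest prefix match for 162.58.165.169:
  /15 41.240.0.0: no
  /25 7.6.248.0: no
  /20 32.186.160.0: no
  /20 47.116.224.0: no
  /18 56.253.128.0: no
  /0 0.0.0.0: MATCH
Selected: next-hop 201.94.71.164 via eth0 (matched /0)


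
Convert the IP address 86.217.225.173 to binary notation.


86 = 01010110
217 = 11011001
225 = 11100001
173 = 10101101
Binary: 01010110.11011001.11100001.10101101


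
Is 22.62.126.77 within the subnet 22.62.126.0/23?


Subnet network: 22.62.126.0
Test IP AND mask: 22.62.126.0
Yes, 22.62.126.77 is in 22.62.126.0/23


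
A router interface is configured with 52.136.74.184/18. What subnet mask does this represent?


/18 means 18 network bits, 14 host bits
Binary: 11111111111111111100000000000000
Mask: 255.255.192.0


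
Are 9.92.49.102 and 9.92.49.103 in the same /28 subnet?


Mask: 255.255.255.240
9.92.49.102 AND mask = 9.92.49.96
9.92.49.103 AND mask = 9.92.49.96
Yes, same subnet (9.92.49.96)


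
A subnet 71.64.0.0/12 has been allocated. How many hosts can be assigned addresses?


Host bits = 32 - 12 = 20
Total addresses = 2^20 = 1048576
Usable = total - 2 (network and broadcast)
Usable hosts: 1048574


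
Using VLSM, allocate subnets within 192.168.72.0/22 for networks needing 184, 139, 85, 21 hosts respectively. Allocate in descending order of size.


184 hosts -> /24 (254 usable): 192.168.72.0/24
139 hosts -> /24 (254 usable): 192.168.73.0/24
85 hosts -> /25 (126 usable): 192.168.74.0/25
21 hosts -> /27 (30 usable): 192.168.74.128/27
Allocation: 192.168.72.0/24 (184 hosts, 254 usable); 192.168.73.0/24 (139 hosts, 254 usable); 192.168.74.0/25 (85 hosts, 126 usable); 192.168.74.128/27 (21 hosts, 30 usable)


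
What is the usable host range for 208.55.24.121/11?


Network: 208.32.0.0
Broadcast: 208.63.255.255
First usable = network + 1
Last usable = broadcast - 1
Range: 208.32.0.1 to 208.63.255.254


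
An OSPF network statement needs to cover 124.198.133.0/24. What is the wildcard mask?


Subnet mask: 255.255.255.0
Wildcard = 255.255.255.255 - subnet mask
255 - 255 = 0
255 - 255 = 0
255 - 255 = 0
255 - 0 = 255
Wildcard: 0.0.0.255


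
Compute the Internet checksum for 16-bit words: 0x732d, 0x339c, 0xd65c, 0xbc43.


Sum all words (with carry folding):
+ 0x732d = 0x732d
+ 0x339c = 0xa6c9
+ 0xd65c = 0x7d26
+ 0xbc43 = 0x396a
One's complement: ~0x396a
Checksum = 0xc695


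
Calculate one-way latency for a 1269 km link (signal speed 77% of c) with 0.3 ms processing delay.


Speed = 0.77 * 3e5 km/s = 231000 km/s
Propagation delay = 1269 / 231000 = 0.0055 s = 5.4935 ms
Processing delay = 0.3 ms
Total one-way latency = 5.7935 ms


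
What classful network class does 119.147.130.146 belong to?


First octet: 119
Binary: 01110111
0xxxxxxx -> Class A (1-126)
Class A, default mask 255.0.0.0 (/8)


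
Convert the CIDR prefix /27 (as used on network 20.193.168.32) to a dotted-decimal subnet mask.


/27 means 27 network bits, 5 host bits
Binary: 11111111111111111111111111100000
Mask: 255.255.255.224


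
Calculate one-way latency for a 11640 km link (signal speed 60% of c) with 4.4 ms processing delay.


Speed = 0.6 * 3e5 km/s = 180000 km/s
Propagation delay = 11640 / 180000 = 0.0647 s = 64.6667 ms
Processing delay = 4.4 ms
Total one-way latency = 69.0667 ms


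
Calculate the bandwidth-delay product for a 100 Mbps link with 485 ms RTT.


BDP = bandwidth * RTT
= 100 Mbps * 485 ms
= 100 * 1e6 * 485 / 1000 bits
= 48500000 bits
= 6062500 bytes
= 5920.4102 KB
BDP = 48500000 bits (6062500 bytes)


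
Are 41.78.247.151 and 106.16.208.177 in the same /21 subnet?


Mask: 255.255.248.0
41.78.247.151 AND mask = 41.78.240.0
106.16.208.177 AND mask = 106.16.208.0
No, different subnets (41.78.240.0 vs 106.16.208.0)


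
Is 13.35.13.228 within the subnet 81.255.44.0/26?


Subnet network: 81.255.44.0
Test IP AND mask: 13.35.13.192
No, 13.35.13.228 is not in 81.255.44.0/26


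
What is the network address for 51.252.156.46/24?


IP:   00110011.11111100.10011100.00101110
Mask: 11111111.11111111.11111111.00000000
AND operation:
Net:  00110011.11111100.10011100.00000000
Network: 51.252.156.0/24


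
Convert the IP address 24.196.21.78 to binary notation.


24 = 00011000
196 = 11000100
21 = 00010101
78 = 01001110
Binary: 00011000.11000100.00010101.01001110


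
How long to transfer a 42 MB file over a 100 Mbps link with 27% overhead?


Effective throughput = 100 * (1 - 27/100) = 73 Mbps
File size in Mb = 42 * 8 = 336 Mb
Time = 336 / 73
Time = 4.6027 seconds


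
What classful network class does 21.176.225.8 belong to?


First octet: 21
Binary: 00010101
0xxxxxxx -> Class A (1-126)
Class A, default mask 255.0.0.0 (/8)


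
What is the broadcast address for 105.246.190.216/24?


Network: 105.246.190.0/24
Host bits = 8
Set all host bits to 1:
Broadcast: 105.246.190.255


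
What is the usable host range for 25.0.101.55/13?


Network: 25.0.0.0
Broadcast: 25.7.255.255
First usable = network + 1
Last usable = broadcast - 1
Range: 25.0.0.1 to 25.7.255.254


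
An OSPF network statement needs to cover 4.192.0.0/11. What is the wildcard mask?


Subnet mask: 255.224.0.0
Wildcard = 255.255.255.255 - subnet mask
255 - 255 = 0
255 - 224 = 31
255 - 0 = 255
255 - 0 = 255
Wildcard: 0.31.255.255


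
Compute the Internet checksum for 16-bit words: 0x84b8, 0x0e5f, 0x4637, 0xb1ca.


Sum all words (with carry folding):
+ 0x84b8 = 0x84b8
+ 0x0e5f = 0x9317
+ 0x4637 = 0xd94e
+ 0xb1ca = 0x8b19
One's complement: ~0x8b19
Checksum = 0x74e6


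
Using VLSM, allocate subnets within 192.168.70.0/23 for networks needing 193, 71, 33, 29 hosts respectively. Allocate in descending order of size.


193 hosts -> /24 (254 usable): 192.168.70.0/24
71 hosts -> /25 (126 usable): 192.168.71.0/25
33 hosts -> /26 (62 usable): 192.168.71.128/26
29 hosts -> /27 (30 usable): 192.168.71.192/27
Allocation: 192.168.70.0/24 (193 hosts, 254 usable); 192.168.71.0/25 (71 hosts, 126 usable); 192.168.71.128/26 (33 hosts, 62 usable); 192.168.71.192/27 (29 hosts, 30 usable)


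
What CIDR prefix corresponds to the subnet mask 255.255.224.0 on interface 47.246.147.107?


Binary: 11111111.11111111.11100000.00000000
Count leading 1s
Prefix: /19


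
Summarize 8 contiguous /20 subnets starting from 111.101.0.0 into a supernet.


Original prefix: /20
Number of subnets: 8 = 2^3
New prefix = 20 - 3 = 17
Supernet: 111.101.0.0/17


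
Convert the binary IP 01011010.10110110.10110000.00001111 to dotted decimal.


01011010 = 90
10110110 = 182
10110000 = 176
00001111 = 15
IP: 90.182.176.15


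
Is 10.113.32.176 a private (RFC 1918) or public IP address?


RFC 1918 private ranges:
  10.0.0.0/8 (10.0.0.0 - 10.255.255.255)
  172.16.0.0/12 (172.16.0.0 - 172.31.255.255)
  192.168.0.0/16 (192.168.0.0 - 192.168.255.255)
Private (in 10.0.0.0/8)


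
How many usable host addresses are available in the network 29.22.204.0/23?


Host bits = 32 - 23 = 9
Total addresses = 2^9 = 512
Usable = total - 2 (network and broadcast)
Usable hosts: 510


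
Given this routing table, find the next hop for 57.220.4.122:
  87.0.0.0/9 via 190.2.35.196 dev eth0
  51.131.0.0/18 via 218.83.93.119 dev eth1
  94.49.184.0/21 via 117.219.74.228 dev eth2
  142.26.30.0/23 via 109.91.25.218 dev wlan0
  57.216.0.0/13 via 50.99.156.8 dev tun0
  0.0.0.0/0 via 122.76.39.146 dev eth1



Longest prefix match for 57.220.4.122:
  /9 87.0.0.0: no
  /18 51.131.0.0: no
  /21 94.49.184.0: no
  /23 142.26.30.0: no
  /13 57.216.0.0: MATCH
  /0 0.0.0.0: MATCH
Selected: next-hop 50.99.156.8 via tun0 (matched /13)


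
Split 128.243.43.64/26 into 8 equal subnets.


New prefix = 26 + 3 = 29
Each subnet has 8 addresses
  128.243.43.64/29
  128.243.43.72/29
  128.243.43.80/29
  128.243.43.88/29
  128.243.43.96/29
  128.243.43.104/29
  128.243.43.112/29
  128.243.43.120/29
Subnets: 128.243.43.64/29, 128.243.43.72/29, 128.243.43.80/29, 128.243.43.88/29, 128.243.43.96/29, 128.243.43.104/29, 128.243.43.112/29, 128.243.43.120/29


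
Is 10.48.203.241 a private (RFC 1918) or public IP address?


RFC 1918 private ranges:
  10.0.0.0/8 (10.0.0.0 - 10.255.255.255)
  172.16.0.0/12 (172.16.0.0 - 172.31.255.255)
  192.168.0.0/16 (192.168.0.0 - 192.168.255.255)
Private (in 10.0.0.0/8)


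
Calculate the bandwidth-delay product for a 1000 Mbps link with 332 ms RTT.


BDP = bandwidth * RTT
= 1000 Mbps * 332 ms
= 1000 * 1e6 * 332 / 1000 bits
= 332000000 bits
= 41500000 bytes
= 40527.3438 KB
BDP = 332000000 bits (41500000 bytes)


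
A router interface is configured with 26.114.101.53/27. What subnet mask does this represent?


/27 means 27 network bits, 5 host bits
Binary: 11111111111111111111111111100000
Mask: 255.255.255.224


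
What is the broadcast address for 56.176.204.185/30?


Network: 56.176.204.184/30
Host bits = 2
Set all host bits to 1:
Broadcast: 56.176.204.187


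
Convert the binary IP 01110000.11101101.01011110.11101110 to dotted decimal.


01110000 = 112
11101101 = 237
01011110 = 94
11101110 = 238
IP: 112.237.94.238


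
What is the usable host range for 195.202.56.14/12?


Network: 195.192.0.0
Broadcast: 195.207.255.255
First usable = network + 1
Last usable = broadcast - 1
Range: 195.192.0.1 to 195.207.255.254


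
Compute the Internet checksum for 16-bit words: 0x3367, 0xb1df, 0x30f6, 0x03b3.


Sum all words (with carry folding):
+ 0x3367 = 0x3367
+ 0xb1df = 0xe546
+ 0x30f6 = 0x163d
+ 0x03b3 = 0x19f0
One's complement: ~0x19f0
Checksum = 0xe60f


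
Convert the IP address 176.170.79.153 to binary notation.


176 = 10110000
170 = 10101010
79 = 01001111
153 = 10011001
Binary: 10110000.10101010.01001111.10011001


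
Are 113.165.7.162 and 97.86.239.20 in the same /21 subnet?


Mask: 255.255.248.0
113.165.7.162 AND mask = 113.165.0.0
97.86.239.20 AND mask = 97.86.232.0
No, different subnets (113.165.0.0 vs 97.86.232.0)


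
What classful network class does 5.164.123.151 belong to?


First octet: 5
Binary: 00000101
0xxxxxxx -> Class A (1-126)
Class A, default mask 255.0.0.0 (/8)


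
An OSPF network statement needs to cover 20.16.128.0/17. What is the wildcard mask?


Subnet mask: 255.255.128.0
Wildcard = 255.255.255.255 - subnet mask
255 - 255 = 0
255 - 255 = 0
255 - 128 = 127
255 - 0 = 255
Wildcard: 0.0.127.255


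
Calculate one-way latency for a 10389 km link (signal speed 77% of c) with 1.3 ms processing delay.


Speed = 0.77 * 3e5 km/s = 231000 km/s
Propagation delay = 10389 / 231000 = 0.045 s = 44.974 ms
Processing delay = 1.3 ms
Total one-way latency = 46.274 ms


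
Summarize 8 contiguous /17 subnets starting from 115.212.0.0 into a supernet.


Original prefix: /17
Number of subnets: 8 = 2^3
New prefix = 17 - 3 = 14
Supernet: 115.212.0.0/14


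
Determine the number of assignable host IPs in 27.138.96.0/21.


Host bits = 32 - 21 = 11
Total addresses = 2^11 = 2048
Usable = total - 2 (network and broadcast)
Usable hosts: 2046


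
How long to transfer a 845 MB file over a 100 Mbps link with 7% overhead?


Effective throughput = 100 * (1 - 7/100) = 93 Mbps
File size in Mb = 845 * 8 = 6760 Mb
Time = 6760 / 93
Time = 72.6882 seconds
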